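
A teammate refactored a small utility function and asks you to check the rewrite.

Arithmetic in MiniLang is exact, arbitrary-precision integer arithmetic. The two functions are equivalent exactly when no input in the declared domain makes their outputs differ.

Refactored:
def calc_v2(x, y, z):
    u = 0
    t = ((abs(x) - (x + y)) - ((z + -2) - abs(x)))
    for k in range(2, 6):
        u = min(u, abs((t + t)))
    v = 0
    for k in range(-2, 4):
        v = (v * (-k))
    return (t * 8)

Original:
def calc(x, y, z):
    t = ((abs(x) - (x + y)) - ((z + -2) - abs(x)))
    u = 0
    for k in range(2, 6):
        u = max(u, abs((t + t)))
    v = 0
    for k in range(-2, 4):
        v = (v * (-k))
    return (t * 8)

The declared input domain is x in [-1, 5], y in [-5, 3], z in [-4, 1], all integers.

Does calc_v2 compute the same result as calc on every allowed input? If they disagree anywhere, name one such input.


Equivalent. The edit looks behavioral (`max(u, abs((t + t)))` became `min(u, abs((t + t)))`), but over these ranges it never changes the outcome.
Sweeping the whole domain (378 inputs) finds no disagreement.
As a probe, take x=0, y=-3, z=-3: calc runs t=8, then u=0, then (k=2), then u=16, then (k=3), then u=16, then (k=4), then u=16, then (k=5), then u=16, then v=0, then (k=-2), then v=0, then (k=-1), then v=0, then (k=0), then v=0, then (k=1), then v=0, then (k=2), then v=0, then (k=3), then v=0, then returns 64; calc_v2 runs u=0, then t=8, then (k=2), then u=0, then (k=3), then u=0, then (k=4), then u=0, then (k=5), then u=0, then v=0, then (k=-2), then v=0, then (k=-1), then v=0, then (k=0), then v=0, then (k=1), then v=0, then (k=2), then v=0, then (k=3), then v=0, then returns 64; both end at 64.
verdict: equivalent


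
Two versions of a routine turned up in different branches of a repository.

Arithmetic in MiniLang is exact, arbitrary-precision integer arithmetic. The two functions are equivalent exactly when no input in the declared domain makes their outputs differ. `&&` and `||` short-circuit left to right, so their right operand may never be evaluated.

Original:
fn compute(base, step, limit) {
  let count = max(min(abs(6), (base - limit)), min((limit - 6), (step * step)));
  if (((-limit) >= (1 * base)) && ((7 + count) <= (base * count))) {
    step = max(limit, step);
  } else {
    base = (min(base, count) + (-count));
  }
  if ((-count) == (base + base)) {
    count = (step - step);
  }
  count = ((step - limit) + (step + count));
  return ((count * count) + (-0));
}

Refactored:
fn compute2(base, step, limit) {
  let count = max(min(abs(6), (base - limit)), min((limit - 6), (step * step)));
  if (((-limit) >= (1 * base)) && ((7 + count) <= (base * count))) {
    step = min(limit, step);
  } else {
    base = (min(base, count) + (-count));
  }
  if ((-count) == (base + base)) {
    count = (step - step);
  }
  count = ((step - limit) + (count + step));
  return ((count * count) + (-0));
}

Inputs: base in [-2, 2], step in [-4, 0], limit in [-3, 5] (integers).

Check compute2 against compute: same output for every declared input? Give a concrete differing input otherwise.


At base=-2, step=-4, limit=1: compute gives 4, compute2 gives 144.
verdict: not equivalent; witness: base=-2, step=-4, limit=1


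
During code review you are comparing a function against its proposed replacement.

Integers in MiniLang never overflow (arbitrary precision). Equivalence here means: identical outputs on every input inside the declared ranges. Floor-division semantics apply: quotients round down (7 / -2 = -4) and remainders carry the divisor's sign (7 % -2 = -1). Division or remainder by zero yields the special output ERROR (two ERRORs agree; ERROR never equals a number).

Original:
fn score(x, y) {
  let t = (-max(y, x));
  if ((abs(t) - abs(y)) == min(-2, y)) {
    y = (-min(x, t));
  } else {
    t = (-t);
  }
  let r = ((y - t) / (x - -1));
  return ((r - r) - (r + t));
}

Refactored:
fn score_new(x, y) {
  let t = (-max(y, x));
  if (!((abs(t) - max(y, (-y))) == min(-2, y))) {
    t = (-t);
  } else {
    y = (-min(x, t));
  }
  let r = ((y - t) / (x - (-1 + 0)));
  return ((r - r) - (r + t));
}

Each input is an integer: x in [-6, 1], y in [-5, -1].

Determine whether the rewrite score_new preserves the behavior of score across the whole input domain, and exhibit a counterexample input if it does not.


The two are interchangeable: arithmetic usage differs; boolean connective usage differs; constant usage differs; min/max/abs usage differs, and every declared input agrees.
One worked example (x=1, y=-2) — score: t = -1; ((abs(t) - abs(y)) == min(-2, y)) -> false; t = 1; r = -2; return 1; score_new: t = -1; (!((abs(t) - max(y, (-y))) == min(-2, y))) -> true; t = 1; r = -2; return 1; agreement on 1.
Sweeping the whole domain (40 inputs) finds no disagreement.
verdict: equivalent


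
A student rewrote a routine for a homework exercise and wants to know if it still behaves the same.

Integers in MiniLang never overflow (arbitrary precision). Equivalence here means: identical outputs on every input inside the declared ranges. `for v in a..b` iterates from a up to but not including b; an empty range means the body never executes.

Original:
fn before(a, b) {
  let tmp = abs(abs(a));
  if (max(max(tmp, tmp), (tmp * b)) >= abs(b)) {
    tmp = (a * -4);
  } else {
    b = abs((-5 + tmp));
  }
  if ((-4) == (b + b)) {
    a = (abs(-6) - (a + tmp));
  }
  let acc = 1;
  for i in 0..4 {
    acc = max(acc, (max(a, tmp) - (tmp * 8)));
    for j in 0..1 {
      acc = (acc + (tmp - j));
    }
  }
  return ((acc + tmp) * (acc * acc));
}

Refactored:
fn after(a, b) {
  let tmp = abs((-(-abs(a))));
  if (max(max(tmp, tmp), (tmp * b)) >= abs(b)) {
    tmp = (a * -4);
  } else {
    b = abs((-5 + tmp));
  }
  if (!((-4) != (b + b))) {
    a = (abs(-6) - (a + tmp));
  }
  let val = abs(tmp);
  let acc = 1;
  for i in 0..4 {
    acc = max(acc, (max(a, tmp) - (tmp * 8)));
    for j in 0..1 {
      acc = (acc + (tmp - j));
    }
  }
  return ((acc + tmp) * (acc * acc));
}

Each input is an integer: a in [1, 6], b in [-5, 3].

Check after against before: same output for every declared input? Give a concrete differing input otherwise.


Equivalent — the differences include local variable names differ; and boolean connective usage differs; and min/max/abs usage differs; and comparison usage differs; and statement counts differ, yet no declared input distinguishes the two.
As a probe, take a=2, b=3: before runs tmp becomes 2; next (max(max(tmp, tmp), (tmp * b)) >= abs(b)) evaluates to true; next tmp becomes -8; next ((-4) == (b + b)) evaluates to false; next acc becomes 1; next at i=0:; next acc becomes 66; next at j=0:; next acc becomes 58; next at i=1:; next acc becomes 66; next at j=0:; next acc becomes 58; next at i=2:; next acc becomes 66; next at j=0:; next acc becomes 58; next at i=3:; next acc becomes 66; next at j=0:; next acc becomes 58; next final value 168200; after runs tmp becomes 2; next (max(max(tmp, tmp), (tmp * b)) >= abs(b)) evaluates to true; next tmp becomes -8; next (!((-4) != (b + b))) evaluates to false; next val becomes 8; next acc becomes 1; next at i=0:; next acc becomes 66; next at j=0:; next acc becomes 58; next at i=1:; next acc becomes 66; next at j=0:; next acc becomes 58; next at i=2:; next acc becomes 66; next at j=0:; next acc becomes 58; next at i=3:; next acc becomes 66; next at j=0:; next acc becomes 58; next final value 168200; both end at 168200.
An exhaustive pass over the 54 declared inputs shows identical outputs.
verdict: equivalent


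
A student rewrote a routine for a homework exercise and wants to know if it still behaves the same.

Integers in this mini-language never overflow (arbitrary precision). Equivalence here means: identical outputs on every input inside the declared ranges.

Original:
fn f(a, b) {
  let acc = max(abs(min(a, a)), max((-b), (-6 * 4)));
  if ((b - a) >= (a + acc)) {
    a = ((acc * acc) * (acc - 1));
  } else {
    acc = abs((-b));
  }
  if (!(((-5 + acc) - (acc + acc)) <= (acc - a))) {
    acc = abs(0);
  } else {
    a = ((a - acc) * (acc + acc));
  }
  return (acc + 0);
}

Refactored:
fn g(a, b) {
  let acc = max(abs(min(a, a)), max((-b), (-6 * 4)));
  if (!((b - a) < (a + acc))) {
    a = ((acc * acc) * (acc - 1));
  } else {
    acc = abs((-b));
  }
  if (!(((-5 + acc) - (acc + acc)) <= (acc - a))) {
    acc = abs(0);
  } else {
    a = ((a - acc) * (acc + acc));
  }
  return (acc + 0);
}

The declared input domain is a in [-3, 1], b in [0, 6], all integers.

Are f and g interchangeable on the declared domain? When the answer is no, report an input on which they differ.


Reading the diff, among the changes: comparison usage differs; and boolean connective usage differs.
Tracing a=-2, b=5: f: acc=2, then ((b - a) >= (a + acc)) is true, then a=4, then (!(((-5 + acc) - (acc + acc)) <= (acc - a))) is false, then a=8, then returns 2 | g: acc=2, then (!((b - a) < (a + acc))) is true, then a=4, then (!(((-5 + acc) - (acc + acc)) <= (acc - a))) is false, then a=8, then returns 2 — matching result 2.
Checked all 35 inputs in the declared domain: the outputs agree on every one.
verdict: equivalent


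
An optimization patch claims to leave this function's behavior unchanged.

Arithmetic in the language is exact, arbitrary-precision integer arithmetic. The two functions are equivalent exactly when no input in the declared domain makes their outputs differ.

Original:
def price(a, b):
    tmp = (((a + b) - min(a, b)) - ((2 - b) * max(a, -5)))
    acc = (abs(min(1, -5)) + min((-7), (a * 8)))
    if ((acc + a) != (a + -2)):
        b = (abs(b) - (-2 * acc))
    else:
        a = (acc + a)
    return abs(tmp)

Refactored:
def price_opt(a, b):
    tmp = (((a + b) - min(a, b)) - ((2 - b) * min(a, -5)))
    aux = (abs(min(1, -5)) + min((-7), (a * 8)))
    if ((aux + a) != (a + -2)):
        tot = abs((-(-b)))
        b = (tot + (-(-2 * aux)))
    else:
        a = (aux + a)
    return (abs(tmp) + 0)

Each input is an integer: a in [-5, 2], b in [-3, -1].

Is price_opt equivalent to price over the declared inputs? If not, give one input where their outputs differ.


Consider the input a=-4, b=-3.
price: tmp = 17; acc = -27; ((acc + a) != (a + -2)) -> true; b = -51; return 17
price_opt: tmp = 22; aux = -27; ((aux + a) != (a + -2)) -> true; tot = 3; b = -51; return 22
17 vs 22 — the two versions disagree here.
verdict: not equivalent; witness: a=-4, b=-3


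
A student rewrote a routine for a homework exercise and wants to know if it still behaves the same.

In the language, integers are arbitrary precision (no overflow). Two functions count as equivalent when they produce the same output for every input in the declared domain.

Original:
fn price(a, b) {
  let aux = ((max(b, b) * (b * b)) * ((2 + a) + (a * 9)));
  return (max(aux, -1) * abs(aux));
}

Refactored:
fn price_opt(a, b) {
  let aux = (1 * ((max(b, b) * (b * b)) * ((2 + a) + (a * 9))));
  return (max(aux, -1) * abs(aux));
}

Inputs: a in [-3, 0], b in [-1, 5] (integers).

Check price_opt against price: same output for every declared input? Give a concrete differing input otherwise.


This is a faithful refactor — constant usage differs, and arithmetic usage differs, but the computed results match everywhere.
One worked example (a=0, b=3) — price: aux = 54; return 2916; price_opt: aux = 54; return 2916; agreement on 2916.
Across all 28 domain points the two functions coincide.
verdict: equivalent


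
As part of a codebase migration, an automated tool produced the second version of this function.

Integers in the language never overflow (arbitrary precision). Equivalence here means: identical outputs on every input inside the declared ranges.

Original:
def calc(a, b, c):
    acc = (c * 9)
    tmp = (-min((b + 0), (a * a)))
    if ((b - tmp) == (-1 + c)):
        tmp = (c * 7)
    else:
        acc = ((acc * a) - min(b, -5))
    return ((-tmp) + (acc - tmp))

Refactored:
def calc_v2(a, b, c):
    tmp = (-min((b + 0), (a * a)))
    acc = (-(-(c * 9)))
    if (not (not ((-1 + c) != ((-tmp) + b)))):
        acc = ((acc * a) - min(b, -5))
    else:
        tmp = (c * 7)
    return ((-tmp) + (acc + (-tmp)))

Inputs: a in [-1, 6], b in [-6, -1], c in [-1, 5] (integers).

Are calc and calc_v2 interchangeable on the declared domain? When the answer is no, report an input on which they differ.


Equivalent — the differences include boolean connective usage differs, and arithmetic usage differs, and comparison usage differs, yet no declared input distinguishes the two.
As a probe, take a=0, b=-3, c=0: calc runs acc = 0; tmp = 3; ((b - tmp) == (-1 + c)) -> false; acc = 5; return -1; calc_v2 runs tmp = 3; acc = 0; (not (not ((-1 + c) != ((-tmp) + b)))) -> true; acc = 5; return -1; both end at -1.
Sweeping the whole domain (336 inputs) finds no disagreement.
verdict: equivalent


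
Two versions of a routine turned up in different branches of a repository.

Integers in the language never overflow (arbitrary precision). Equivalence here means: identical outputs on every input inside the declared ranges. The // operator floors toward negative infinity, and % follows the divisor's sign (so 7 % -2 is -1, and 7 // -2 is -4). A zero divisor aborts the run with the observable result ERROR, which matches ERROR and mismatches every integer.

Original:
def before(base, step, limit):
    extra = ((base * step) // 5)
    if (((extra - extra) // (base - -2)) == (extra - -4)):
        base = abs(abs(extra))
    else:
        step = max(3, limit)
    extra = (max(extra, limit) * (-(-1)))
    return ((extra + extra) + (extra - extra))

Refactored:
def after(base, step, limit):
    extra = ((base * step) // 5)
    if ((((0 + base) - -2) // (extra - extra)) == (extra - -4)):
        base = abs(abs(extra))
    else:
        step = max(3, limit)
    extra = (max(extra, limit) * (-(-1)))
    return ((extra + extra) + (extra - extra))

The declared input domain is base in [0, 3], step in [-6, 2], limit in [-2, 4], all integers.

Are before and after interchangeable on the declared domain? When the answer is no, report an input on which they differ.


Evaluate both at base=0, step=-6, limit=-2.
before: extra becomes 0; next (((extra - extra) // (base - -2)) == (extra - -4)) evaluates to false; next step becomes 3; next extra becomes 0; next final value 0
after: extra becomes 0; next hits division by zero so the output is ERROR
0 != ERROR, so the rewrite changes behavior.
verdict: not equivalent; witness: base=0, step=-6, limit=-2


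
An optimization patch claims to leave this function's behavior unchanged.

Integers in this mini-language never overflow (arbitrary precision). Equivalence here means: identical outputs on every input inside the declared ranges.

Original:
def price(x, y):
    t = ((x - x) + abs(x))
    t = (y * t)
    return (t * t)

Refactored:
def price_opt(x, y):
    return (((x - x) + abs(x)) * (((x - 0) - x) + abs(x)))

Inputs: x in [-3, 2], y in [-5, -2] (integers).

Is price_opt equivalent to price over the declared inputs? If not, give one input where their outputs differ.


Consider the input x=-3, y=-5.
price: t becomes 3; next t becomes -15; next final value 225
price_opt: final value 9
225 and 9 differ, so these are not the same function on this domain.
verdict: not equivalent; witness: x=-3, y=-5


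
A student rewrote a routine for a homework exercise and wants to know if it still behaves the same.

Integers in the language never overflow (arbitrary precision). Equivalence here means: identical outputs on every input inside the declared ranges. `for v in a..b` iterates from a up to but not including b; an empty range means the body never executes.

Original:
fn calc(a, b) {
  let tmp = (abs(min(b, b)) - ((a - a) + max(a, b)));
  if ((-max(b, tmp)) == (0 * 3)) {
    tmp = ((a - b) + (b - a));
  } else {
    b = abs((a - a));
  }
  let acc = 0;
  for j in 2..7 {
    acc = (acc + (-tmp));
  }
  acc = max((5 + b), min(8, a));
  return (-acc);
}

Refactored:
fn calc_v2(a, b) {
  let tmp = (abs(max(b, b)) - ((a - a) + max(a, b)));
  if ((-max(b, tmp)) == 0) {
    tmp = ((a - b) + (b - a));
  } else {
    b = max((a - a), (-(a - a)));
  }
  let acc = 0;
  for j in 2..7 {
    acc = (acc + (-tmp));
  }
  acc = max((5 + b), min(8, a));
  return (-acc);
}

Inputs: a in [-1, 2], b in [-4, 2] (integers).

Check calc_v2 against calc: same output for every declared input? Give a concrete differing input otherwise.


Equivalent. The edit looks behavioral (`min(b, b)` became `max(b, b)`), but over these ranges it never changes the outcome.
Sweeping the whole domain (28 inputs) finds no disagreement.
As a probe, take a=1, b=-1: calc runs tmp = 0; ((-max(b, tmp)) == (0 * 3)) -> true; tmp = 0; acc = 0; [j=2]; acc = 0; [j=3]; acc = 0; [j=4]; acc = 0; [j=5]; acc = 0; [j=6]; acc = 0; acc = 4; return -4; calc_v2 runs tmp = 0; ((-max(b, tmp)) == 0) -> true; tmp = 0; acc = 0; [j=2]; acc = 0; [j=3]; acc = 0; [j=4]; acc = 0; [j=5]; acc = 0; [j=6]; acc = 0; acc = 4; return -4; both end at -4.
verdict: equivalent


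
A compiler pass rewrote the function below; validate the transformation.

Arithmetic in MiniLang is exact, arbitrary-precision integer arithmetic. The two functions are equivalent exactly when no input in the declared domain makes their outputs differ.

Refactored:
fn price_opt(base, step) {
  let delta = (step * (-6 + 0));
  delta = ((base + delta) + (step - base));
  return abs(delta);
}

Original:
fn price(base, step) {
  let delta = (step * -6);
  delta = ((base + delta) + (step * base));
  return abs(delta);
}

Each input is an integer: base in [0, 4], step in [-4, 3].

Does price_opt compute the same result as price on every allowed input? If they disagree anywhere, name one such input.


The rewrite breaks on base=0, step=-4, where the results are 24 and 20.
price: delta=24, then delta=24, then returns 24
price_opt: delta=24, then delta=20, then returns 20
verdict: not equivalent; witness: base=0, step=-4


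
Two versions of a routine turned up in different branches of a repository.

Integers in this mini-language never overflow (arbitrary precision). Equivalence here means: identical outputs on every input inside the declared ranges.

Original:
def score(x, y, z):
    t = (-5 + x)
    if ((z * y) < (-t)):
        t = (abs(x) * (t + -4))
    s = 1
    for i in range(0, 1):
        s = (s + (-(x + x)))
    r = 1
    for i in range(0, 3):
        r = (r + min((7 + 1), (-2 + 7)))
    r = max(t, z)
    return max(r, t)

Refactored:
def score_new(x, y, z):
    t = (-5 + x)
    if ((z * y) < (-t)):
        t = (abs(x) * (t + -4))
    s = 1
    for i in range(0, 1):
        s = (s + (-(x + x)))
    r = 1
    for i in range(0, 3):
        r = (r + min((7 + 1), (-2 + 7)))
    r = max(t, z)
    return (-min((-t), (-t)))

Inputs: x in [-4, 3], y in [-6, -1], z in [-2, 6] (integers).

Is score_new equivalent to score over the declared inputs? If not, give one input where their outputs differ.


Consider the input x=-4, y=-6, z=-2.
score: t := -9 | ((z * y) < (-t)): false | s := 1 | iter i=0: | s := 9 | r := 1 | iter i=0: | r := 6 | iter i=1: | r := 11 | iter i=2: | r := 16 | r := -2 | result -2
score_new: t := -9 | ((z * y) < (-t)): false | s := 1 | iter i=0: | s := 9 | r := 1 | iter i=0: | r := 6 | iter i=1: | r := 11 | iter i=2: | r := 16 | r := -2 | result -9
-2 against -9: the behavior changed.
verdict: not equivalent; witness: x=-4, y=-6, z=-2


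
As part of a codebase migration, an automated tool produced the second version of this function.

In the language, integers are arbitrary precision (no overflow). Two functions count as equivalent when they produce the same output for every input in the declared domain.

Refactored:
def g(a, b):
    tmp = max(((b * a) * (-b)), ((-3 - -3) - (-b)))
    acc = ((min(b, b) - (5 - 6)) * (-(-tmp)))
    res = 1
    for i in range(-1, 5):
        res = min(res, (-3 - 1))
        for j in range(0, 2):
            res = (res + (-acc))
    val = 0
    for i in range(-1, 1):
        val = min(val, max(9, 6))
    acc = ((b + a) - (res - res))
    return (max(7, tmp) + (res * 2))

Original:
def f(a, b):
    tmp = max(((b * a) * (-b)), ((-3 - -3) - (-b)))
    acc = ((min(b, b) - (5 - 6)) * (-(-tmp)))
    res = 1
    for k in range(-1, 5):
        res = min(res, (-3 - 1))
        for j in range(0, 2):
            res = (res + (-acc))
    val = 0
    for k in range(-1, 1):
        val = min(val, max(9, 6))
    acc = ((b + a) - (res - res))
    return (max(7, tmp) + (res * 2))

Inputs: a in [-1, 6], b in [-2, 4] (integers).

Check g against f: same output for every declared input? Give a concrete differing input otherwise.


This is a faithful refactor — local variable names differ, but the computed results match everywhere.
Tracing a=3, b=1: f: tmp=1, then acc=2, then res=1, then (k=-1), then res=-4, then (j=0), then res=-6, then (j=1), then res=-8, then (k=0), then res=-8, then (j=0), then res=-10, then (j=1), then res=-12, then (k=1), then res=-12, then (j=0), then res=-14, then (j=1), then res=-16, then (k=2), then res=-16, then (j=0), then res=-18, then (j=1), then res=-20, then (k=3), then res=-20, then (j=0), then res=-22, then (j=1), then res=-24, then (k=4), then res=-24, then (j=0), then res=-26, then (j=1), then res=-28, then val=0, then (k=-1), then val=0, then (k=0), then val=0, then acc=4, then returns -49 | g: tmp=1, then acc=2, then res=1, then (i=-1), then res=-4, then (j=0), then res=-6, then (j=1), then res=-8, then (i=0), then res=-8, then (j=0), then res=-10, then (j=1), then res=-12, then (i=1), then res=-12, then (j=0), then res=-14, then (j=1), then res=-16, then (i=2), then res=-16, then (j=0), then res=-18, then (j=1), then res=-20, then (i=3), then res=-20, then (j=0), then res=-22, then (j=1), then res=-24, then (i=4), then res=-24, then (j=0), then res=-26, then (j=1), then res=-28, then val=0, then (i=-1), then val=0, then (i=0), then val=0, then acc=4, then returns -49 — matching result -49.
Checked all 56 inputs in the declared domain: the outputs agree on every one.
verdict: equivalent


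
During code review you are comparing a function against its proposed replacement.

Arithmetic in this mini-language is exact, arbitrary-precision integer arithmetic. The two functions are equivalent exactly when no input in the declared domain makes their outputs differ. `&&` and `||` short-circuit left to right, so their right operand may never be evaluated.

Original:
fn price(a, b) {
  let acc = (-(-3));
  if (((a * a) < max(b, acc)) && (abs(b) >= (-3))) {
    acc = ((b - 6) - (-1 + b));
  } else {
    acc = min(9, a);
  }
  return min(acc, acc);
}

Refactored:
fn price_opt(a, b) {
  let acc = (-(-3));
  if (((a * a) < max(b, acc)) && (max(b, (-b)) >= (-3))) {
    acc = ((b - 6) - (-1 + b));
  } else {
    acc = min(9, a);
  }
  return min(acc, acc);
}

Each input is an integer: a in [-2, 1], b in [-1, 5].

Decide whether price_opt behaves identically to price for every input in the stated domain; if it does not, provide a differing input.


Equivalent — the differences include min/max/abs usage differs, yet no declared input distinguishes the two.
One worked example (a=-1, b=5) — price: acc=3, then (((a * a) < max(b, acc)) && (abs(b) >= (-3))) is true, then acc=-5, then returns -5; price_opt: acc=3, then (((a * a) < max(b, acc)) && (max(b, (-b)) >= (-3))) is true, then acc=-5, then returns -5; agreement on -5.
Checked all 28 inputs in the declared domain: the outputs agree on every one.
verdict: equivalent


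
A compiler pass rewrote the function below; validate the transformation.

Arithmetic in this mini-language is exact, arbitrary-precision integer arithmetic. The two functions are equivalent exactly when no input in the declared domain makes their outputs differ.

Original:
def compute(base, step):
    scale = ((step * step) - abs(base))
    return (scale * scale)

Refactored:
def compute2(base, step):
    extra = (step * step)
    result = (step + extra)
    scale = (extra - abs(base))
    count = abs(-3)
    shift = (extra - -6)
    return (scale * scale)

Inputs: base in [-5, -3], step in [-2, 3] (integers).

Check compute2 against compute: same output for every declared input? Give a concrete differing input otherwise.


Changes here: arithmetic usage differs, plus constant usage differs, plus statement counts differ, plus min/max/abs usage differs, plus local variable names differ; the full 18-point sweep finds no disagreement.
verdict: equivalent


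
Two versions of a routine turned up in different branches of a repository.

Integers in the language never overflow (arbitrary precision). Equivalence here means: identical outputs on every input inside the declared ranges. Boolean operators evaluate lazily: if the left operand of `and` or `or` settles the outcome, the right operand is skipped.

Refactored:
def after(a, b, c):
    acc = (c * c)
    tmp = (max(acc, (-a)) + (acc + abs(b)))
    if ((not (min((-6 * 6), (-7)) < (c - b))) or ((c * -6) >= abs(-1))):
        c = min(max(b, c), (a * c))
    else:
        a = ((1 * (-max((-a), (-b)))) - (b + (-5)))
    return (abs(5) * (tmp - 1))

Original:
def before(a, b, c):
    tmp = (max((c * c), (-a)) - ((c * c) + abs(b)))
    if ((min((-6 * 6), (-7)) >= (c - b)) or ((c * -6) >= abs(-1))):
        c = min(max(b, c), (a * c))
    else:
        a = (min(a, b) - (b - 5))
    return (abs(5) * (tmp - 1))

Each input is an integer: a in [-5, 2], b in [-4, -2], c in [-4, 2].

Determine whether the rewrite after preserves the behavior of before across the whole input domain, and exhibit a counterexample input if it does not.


On input a=-5, b=-4, c=-4, before returns -25 while after returns 175.
verdict: not equivalent; witness: a=-5, b=-4, c=-4


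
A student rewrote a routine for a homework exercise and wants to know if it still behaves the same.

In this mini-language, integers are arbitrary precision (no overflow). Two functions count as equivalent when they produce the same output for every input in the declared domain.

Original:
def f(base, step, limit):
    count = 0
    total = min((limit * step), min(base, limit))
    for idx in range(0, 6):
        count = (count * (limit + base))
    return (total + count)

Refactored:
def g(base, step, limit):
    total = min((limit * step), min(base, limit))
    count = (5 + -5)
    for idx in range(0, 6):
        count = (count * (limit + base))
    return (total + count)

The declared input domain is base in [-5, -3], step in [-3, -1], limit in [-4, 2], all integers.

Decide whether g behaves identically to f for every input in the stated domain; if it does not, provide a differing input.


Side by side, the visible changes include: constant usage differs, and arithmetic usage differs.
One worked example (base=-4, step=-1, limit=1) — f: count := 0 | total := -4 | iter idx=0: | count := 0 | iter idx=1: | count := 0 | iter idx=2: | count := 0 | iter idx=3: | count := 0 | iter idx=4: | count := 0 | iter idx=5: | count := 0 | result -4; g: total := -4 | count := 0 | iter idx=0: | count := 0 | iter idx=1: | count := 0 | iter idx=2: | count := 0 | iter idx=3: | count := 0 | iter idx=4: | count := 0 | iter idx=5: | count := 0 | result -4; agreement on -4.
An exhaustive pass over the 63 declared inputs shows identical outputs.
verdict: equivalent


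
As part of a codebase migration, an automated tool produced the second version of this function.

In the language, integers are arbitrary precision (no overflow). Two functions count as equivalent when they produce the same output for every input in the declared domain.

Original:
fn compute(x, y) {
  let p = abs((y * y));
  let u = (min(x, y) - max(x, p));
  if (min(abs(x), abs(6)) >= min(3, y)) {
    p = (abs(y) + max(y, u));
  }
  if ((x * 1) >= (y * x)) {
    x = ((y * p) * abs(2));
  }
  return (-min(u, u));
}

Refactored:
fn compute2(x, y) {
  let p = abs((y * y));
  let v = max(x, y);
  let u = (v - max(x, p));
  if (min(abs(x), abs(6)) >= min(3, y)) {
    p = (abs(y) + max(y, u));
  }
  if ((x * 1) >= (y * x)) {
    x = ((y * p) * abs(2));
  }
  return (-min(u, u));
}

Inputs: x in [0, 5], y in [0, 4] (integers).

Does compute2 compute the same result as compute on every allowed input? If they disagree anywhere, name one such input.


Try x=0, y=1.
compute: p=1, then u=-1, then (min(abs(x), abs(6)) >= min(3, y)) is false, then ((x * 1) >= (y * x)) is true, then x=2, then returns 1
compute2: p=1, then v=1, then u=0, then (min(abs(x), abs(6)) >= min(3, y)) is false, then ((x * 1) >= (y * x)) is true, then x=2, then returns 0
1 and 0 differ, so these are not the same function on this domain.
verdict: not equivalent; witness: x=0, y=1


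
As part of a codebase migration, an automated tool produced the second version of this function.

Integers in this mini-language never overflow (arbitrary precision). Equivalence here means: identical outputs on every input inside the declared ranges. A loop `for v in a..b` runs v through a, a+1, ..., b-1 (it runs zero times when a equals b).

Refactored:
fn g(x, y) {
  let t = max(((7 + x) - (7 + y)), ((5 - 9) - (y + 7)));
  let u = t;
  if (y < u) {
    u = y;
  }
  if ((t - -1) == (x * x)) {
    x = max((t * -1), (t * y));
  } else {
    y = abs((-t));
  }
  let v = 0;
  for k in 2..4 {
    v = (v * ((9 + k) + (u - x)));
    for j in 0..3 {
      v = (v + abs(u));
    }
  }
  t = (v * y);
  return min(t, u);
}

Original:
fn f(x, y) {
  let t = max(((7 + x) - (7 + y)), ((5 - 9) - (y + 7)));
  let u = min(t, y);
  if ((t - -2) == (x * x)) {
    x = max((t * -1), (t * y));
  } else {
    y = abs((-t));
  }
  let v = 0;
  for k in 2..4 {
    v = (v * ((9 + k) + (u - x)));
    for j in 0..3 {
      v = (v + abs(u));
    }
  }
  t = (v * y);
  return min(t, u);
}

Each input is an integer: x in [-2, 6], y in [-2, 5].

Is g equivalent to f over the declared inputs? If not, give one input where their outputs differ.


There is a counterexample at x=-1, y=-1: -1 on one side, -36 on the other.
f: t = 0; u = -1; ((t - -2) == (x * x)) -> false; y = 0; v = 0; [k=2]; v = 0; [j=0]; v = 1; [j=1]; v = 2; [j=2]; v = 3; [k=3]; v = 36; [j=0]; v = 37; [j=1]; v = 38; [j=2]; v = 39; t = 0; return -1
g: t = 0; u = 0; (y < u) -> true; u = -1; ((t - -1) == (x * x)) -> true; x = 0; v = 0; [k=2]; v = 0; [j=0]; v = 1; [j=1]; v = 2; [j=2]; v = 3; [k=3]; v = 33; [j=0]; v = 34; [j=1]; v = 35; [j=2]; v = 36; t = -36; return -36
verdict: not equivalent; witness: x=-1, y=-1


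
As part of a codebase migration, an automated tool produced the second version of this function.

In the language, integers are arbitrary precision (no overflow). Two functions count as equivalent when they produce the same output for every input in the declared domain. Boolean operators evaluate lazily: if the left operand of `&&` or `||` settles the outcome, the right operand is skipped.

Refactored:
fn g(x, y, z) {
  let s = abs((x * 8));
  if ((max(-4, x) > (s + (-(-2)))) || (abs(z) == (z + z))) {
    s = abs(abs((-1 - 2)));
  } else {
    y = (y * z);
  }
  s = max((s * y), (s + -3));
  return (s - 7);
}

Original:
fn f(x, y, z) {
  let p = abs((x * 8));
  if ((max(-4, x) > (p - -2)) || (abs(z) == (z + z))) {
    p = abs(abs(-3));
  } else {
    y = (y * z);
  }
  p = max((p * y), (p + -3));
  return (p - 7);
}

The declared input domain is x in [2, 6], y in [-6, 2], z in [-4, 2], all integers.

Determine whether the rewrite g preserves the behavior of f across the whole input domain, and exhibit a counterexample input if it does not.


Comparing the listings, the differences include: local variable names differ, plus constant usage differs, plus arithmetic usage differs.
As a probe, take x=4, y=2, z=1: f runs p becomes 32; next ((max(-4, x) > (p - -2)) || (abs(z) == (z + z))) evaluates to false; next y becomes 2; next p becomes 64; next final value 57; g runs s becomes 32; next ((max(-4, x) > (s + (-(-2)))) || (abs(z) == (z + z))) evaluates to false; next y becomes 2; next s becomes 64; next final value 57; both end at 57.
Every one of the 315 inputs gives matching results.
verdict: equivalent


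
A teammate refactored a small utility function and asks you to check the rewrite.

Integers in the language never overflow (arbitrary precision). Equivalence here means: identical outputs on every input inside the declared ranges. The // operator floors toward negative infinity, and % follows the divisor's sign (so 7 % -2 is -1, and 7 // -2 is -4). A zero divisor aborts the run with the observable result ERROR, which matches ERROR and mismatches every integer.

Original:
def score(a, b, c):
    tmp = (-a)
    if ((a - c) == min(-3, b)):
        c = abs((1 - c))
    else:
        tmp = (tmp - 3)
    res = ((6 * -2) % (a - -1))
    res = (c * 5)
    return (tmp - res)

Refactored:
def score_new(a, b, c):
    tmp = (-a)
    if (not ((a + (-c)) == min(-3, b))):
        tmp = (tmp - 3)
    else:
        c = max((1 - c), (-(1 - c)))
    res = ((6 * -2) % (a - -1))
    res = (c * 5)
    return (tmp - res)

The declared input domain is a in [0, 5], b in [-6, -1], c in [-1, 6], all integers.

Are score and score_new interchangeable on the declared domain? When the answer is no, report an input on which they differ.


Side by side, the visible changes include: boolean connective usage differs; also arithmetic usage differs; also min/max/abs usage differs; also constant usage differs.
Tracing a=4, b=-2, c=3: score: tmp := -4 | ((a - c) == min(-3, b)): false | tmp := -7 | res := 3 | res := 15 | result -22 | score_new: tmp := -4 | (not ((a + (-c)) == min(-3, b))): true | tmp := -7 | res := 3 | res := 15 | result -22 — matching result -22.
Sweeping the whole domain (288 inputs) finds no disagreement.
verdict: equivalent


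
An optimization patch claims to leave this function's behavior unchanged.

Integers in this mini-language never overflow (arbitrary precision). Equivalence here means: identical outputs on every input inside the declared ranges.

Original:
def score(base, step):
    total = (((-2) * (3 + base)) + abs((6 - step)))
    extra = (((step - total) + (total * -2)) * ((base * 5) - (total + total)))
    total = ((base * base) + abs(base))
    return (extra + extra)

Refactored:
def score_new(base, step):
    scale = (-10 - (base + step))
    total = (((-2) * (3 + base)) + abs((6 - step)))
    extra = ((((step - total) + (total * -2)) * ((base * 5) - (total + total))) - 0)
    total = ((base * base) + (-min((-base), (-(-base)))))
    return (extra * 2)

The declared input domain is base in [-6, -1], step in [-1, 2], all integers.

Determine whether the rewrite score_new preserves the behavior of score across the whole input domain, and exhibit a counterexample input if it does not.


Changes here: constant usage differs, plus statement counts differ, plus arithmetic usage differs, plus local variable names differ, plus min/max/abs usage differs; the full 24-point sweep finds no disagreement.
verdict: equivalent


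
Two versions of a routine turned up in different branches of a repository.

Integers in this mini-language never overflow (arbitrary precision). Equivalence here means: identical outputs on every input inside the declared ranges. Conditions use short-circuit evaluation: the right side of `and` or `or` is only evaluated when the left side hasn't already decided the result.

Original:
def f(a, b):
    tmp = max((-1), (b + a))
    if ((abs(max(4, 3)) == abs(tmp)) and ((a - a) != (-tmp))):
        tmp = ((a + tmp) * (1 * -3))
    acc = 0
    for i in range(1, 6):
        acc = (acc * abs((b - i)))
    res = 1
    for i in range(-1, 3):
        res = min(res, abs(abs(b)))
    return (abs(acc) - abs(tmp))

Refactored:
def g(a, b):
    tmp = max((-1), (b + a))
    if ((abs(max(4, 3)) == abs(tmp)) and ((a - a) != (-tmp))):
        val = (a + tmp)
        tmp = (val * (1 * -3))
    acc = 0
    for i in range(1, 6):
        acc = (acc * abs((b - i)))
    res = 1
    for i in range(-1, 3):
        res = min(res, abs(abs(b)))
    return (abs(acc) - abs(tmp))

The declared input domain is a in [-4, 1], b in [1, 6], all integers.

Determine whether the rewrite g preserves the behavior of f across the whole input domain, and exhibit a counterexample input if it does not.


Comparing the listings, the differences include: statement counts differ; also local variable names differ.
One worked example (a=-4, b=4) — f: tmp=0, then ((abs(max(4, 3)) == abs(tmp)) and ((a - a) != (-tmp))) is false, then acc=0, then (i=1), then acc=0, then (i=2), then acc=0, then (i=3), then acc=0, then (i=4), then acc=0, then (i=5), then acc=0, then res=1, then (i=-1), then res=1, then (i=0), then res=1, then (i=1), then res=1, then (i=2), then res=1, then returns 0; g: tmp=0, then ((abs(max(4, 3)) == abs(tmp)) and ((a - a) != (-tmp))) is false, then acc=0, then (i=1), then acc=0, then (i=2), then acc=0, then (i=3), then acc=0, then (i=4), then acc=0, then (i=5), then acc=0, then res=1, then (i=-1), then res=1, then (i=0), then res=1, then (i=1), then res=1, then (i=2), then res=1, then returns 0; agreement on 0.
Across all 36 domain points the two functions coincide.
verdict: equivalent


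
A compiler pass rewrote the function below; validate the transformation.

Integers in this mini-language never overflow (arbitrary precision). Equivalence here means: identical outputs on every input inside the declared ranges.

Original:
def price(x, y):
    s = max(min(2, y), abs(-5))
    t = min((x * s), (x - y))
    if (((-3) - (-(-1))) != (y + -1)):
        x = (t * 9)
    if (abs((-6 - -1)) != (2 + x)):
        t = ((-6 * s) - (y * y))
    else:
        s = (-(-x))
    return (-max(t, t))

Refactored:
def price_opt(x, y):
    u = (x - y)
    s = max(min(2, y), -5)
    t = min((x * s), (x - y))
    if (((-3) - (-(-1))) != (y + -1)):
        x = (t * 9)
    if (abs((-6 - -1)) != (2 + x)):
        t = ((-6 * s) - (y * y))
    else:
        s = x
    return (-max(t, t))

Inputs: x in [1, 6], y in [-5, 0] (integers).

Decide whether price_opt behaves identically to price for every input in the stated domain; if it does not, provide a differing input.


On input x=1, y=-5, price returns 55 while price_opt returns -5.
verdict: not equivalent; witness: x=1, y=-5


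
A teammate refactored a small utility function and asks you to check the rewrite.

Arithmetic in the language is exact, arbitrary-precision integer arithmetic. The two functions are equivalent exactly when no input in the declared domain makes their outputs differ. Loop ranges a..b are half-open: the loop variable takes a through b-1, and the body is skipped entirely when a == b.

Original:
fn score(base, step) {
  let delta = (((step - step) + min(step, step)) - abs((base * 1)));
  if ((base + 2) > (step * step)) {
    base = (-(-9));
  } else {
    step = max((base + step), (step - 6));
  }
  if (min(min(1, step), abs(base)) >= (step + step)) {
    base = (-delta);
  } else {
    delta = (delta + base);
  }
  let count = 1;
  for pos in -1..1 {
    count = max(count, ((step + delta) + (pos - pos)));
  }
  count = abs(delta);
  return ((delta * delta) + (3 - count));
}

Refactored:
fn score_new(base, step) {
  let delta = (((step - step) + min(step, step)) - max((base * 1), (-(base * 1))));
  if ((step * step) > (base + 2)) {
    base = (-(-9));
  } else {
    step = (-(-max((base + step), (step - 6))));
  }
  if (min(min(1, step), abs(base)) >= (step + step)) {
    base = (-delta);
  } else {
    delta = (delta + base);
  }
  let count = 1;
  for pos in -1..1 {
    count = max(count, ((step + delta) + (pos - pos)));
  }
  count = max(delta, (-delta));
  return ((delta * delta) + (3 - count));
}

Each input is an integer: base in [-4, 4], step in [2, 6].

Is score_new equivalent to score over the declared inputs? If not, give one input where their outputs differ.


The rewrite breaks on base=-4, step=2, where the results are 5 and 45.
score: delta := -2 | ((base + 2) > (step * step)): false | step := -2 | (min(min(1, step), abs(base)) >= (step + step)): true | base := 2 | count := 1 | iter pos=-1: | count := 1 | iter pos=0: | count := 1 | count := 2 | result 5
score_new: delta := -2 | ((step * step) > (base + 2)): true | base := 9 | (min(min(1, step), abs(base)) >= (step + step)): false | delta := 7 | count := 1 | iter pos=-1: | count := 9 | iter pos=0: | count := 9 | count := 7 | result 45
verdict: not equivalent; witness: base=-4, step=2


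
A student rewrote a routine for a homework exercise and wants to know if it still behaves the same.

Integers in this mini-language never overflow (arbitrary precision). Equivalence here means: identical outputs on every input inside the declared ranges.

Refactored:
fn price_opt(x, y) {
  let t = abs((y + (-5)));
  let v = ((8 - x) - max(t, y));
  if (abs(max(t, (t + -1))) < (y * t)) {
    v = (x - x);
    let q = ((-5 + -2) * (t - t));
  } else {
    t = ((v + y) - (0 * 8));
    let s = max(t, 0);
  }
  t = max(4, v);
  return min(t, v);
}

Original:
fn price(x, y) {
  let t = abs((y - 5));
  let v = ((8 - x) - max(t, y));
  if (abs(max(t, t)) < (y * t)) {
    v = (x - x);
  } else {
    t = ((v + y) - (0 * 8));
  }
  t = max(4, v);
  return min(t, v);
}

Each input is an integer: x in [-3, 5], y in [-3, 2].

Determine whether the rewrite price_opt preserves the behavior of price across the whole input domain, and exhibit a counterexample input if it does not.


The edit looks behavioral (`0` became `-1`), but over these ranges it never changes the outcome.
One worked example (x=0, y=2) — price: t becomes 3; next v becomes 5; next (abs(max(t, t)) < (y * t)) evaluates to true; next v becomes 0; next t becomes 4; next final value 0; price_opt: t becomes 3; next v becomes 5; next (abs(max(t, (t + -1))) < (y * t)) evaluates to true; next v becomes 0; next q becomes 0; next t becomes 4; next final value 0; agreement on 0.
An exhaustive pass over the 54 declared inputs shows identical outputs.
verdict: equivalent
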